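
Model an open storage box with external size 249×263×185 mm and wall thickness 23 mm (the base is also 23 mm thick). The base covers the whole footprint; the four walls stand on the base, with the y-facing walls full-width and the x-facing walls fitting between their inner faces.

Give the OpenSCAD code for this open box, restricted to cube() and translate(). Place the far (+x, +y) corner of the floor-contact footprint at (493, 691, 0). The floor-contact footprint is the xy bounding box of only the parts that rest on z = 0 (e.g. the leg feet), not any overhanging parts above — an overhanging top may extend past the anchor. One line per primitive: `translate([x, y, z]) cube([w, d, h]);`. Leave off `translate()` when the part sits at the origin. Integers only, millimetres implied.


translate([244, 428, 0]) cube([249, 263, 23]);
translate([244, 428, 23]) cube([249, 23, 162]);
translate([244, 668, 23]) cube([249, 23, 162]);
translate([244, 451, 23]) cube([23, 217, 162]);
translate([470, 451, 23]) cube([23, 217, 162]);


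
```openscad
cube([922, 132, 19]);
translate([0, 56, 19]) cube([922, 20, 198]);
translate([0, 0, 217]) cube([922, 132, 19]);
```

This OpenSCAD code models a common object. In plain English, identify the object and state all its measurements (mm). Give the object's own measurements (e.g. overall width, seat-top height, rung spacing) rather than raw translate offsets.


An I-beam lying along x, 922 mm long. Overall section height 236 mm. Two flanges 132 mm wide (y) and 19 mm thick, one on the floor and one at the top; a web 20 mm thick runs between them, centred on the flange width.


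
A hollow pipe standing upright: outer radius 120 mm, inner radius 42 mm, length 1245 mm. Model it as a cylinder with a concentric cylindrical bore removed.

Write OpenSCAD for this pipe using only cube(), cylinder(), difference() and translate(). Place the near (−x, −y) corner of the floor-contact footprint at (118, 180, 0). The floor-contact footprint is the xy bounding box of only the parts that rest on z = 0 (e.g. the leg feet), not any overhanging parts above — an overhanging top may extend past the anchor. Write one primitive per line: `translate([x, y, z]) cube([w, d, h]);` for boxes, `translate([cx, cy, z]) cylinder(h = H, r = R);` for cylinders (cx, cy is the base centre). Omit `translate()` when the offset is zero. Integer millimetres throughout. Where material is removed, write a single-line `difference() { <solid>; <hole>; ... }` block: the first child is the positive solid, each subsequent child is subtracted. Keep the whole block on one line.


difference() { translate([238, 300, 0]) cylinder(h = 1245, r = 120); translate([238, 300, 0]) cylinder(h = 1245, r = 42); }


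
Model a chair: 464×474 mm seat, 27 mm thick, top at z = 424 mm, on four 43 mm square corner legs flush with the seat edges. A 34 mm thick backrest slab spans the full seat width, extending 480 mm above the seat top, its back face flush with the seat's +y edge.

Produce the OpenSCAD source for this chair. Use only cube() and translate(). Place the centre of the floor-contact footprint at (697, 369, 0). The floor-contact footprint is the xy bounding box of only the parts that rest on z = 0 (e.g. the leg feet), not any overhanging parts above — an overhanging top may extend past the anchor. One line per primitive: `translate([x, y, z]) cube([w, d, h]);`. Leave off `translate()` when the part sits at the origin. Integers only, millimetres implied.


// leg_h = 424 - 27 = 397
translate([465, 132, 397]) cube([464, 474, 27]);
translate([465, 132, 0]) cube([43, 43, 397]);
translate([886, 132, 0]) cube([43, 43, 397]);
translate([465, 563, 0]) cube([43, 43, 397]);
translate([886, 563, 0]) cube([43, 43, 397]);
translate([465, 572, 424]) cube([464, 34, 480]);


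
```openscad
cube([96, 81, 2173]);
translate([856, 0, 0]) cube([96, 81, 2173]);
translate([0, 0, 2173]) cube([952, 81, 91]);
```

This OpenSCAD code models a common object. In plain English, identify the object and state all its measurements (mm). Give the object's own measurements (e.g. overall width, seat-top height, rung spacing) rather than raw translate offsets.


A door frame. The clear opening is 760 mm wide and 2173 mm high. Two 96 mm wide jambs, 81 mm deep, stand either side of the opening from the floor to the top of the opening. A 91 mm thick head sits across the top of both jambs, spanning the full outside width of the frame.


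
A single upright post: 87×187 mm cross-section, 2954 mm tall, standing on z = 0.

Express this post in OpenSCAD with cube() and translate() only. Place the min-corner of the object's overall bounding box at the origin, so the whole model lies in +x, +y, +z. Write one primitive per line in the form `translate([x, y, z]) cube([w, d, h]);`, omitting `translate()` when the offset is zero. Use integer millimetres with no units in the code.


cube([87, 187, 2954]);


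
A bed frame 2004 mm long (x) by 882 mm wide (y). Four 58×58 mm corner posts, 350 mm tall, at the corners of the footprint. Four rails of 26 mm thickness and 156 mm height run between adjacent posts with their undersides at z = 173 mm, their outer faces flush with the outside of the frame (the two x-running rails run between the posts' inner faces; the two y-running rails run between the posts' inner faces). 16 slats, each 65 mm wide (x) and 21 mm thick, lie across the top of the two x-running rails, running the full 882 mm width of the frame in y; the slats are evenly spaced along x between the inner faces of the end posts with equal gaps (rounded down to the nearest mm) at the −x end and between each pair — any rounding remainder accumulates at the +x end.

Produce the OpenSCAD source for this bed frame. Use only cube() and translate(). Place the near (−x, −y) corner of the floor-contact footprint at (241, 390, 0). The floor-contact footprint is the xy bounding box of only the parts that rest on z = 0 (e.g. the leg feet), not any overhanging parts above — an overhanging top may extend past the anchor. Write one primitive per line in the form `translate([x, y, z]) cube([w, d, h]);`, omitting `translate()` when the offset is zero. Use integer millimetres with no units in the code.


// slat z = rail_z + rail_h = 173 + 156 = 329
// slat gap = ⌊(1888 − 16·65) / 17⌋ = 49
translate([241, 390, 0]) cube([58, 58, 350]);
translate([241, 1214, 0]) cube([58, 58, 350]);
translate([2187, 390, 0]) cube([58, 58, 350]);
translate([2187, 1214, 0]) cube([58, 58, 350]);
translate([299, 390, 173]) cube([1888, 26, 156]);
translate([299, 1246, 173]) cube([1888, 26, 156]);
translate([241, 448, 173]) cube([26, 766, 156]);
translate([2219, 448, 173]) cube([26, 766, 156]);
translate([348, 390, 329]) cube([65, 882, 21]);
translate([462, 390, 329]) cube([65, 882, 21]);
translate([576, 390, 329]) cube([65, 882, 21]);
translate([690, 390, 329]) cube([65, 882, 21]);
translate([804, 390, 329]) cube([65, 882, 21]);
translate([918, 390, 329]) cube([65, 882, 21]);
translate([1032, 390, 329]) cube([65, 882, 21]);
translate([1146, 390, 329]) cube([65, 882, 21]);
translate([1260, 390, 329]) cube([65, 882, 21]);
translate([1374, 390, 329]) cube([65, 882, 21]);
translate([1488, 390, 329]) cube([65, 882, 21]);
translate([1602, 390, 329]) cube([65, 882, 21]);
translate([1716, 390, 329]) cube([65, 882, 21]);
translate([1830, 390, 329]) cube([65, 882, 21]);
translate([1944, 390, 329]) cube([65, 882, 21]);
translate([2058, 390, 329]) cube([65, 882, 21]);


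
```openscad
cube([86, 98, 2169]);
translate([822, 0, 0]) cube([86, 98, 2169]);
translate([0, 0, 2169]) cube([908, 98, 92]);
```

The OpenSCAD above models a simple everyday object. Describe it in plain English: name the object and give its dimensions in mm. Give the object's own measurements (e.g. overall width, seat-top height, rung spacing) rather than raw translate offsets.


A door frame. The clear opening is 736 mm wide and 2169 mm high. Two 86 mm wide jambs, 98 mm deep, stand either side of the opening from the floor to the top of the opening. A 92 mm thick head sits across the top of both jambs, spanning the full outside width of the frame.


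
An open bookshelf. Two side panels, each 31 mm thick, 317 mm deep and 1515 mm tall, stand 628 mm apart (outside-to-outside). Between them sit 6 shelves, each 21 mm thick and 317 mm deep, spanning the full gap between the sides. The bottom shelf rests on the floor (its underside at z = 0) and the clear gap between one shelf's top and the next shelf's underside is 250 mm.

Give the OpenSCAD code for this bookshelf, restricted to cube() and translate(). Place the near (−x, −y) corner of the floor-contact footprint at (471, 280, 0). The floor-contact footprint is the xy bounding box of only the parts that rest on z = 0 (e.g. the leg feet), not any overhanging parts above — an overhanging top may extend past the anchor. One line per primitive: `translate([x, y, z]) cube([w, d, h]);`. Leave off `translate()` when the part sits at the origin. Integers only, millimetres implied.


translate([471, 280, 0]) cube([31, 317, 1515]);
translate([1068, 280, 0]) cube([31, 317, 1515]);
translate([502, 280, 0]) cube([566, 317, 21]);
translate([502, 280, 271]) cube([566, 317, 21]);
translate([502, 280, 542]) cube([566, 317, 21]);
translate([502, 280, 813]) cube([566, 317, 21]);
translate([502, 280, 1084]) cube([566, 317, 21]);
translate([502, 280, 1355]) cube([566, 317, 21]);


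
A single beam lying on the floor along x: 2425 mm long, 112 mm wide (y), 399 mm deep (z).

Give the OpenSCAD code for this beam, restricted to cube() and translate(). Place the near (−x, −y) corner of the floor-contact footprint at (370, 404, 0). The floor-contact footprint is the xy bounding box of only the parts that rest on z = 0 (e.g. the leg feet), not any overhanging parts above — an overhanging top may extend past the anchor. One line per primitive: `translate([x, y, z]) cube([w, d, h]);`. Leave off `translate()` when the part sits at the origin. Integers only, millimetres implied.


translate([370, 404, 0]) cube([2425, 112, 399]);


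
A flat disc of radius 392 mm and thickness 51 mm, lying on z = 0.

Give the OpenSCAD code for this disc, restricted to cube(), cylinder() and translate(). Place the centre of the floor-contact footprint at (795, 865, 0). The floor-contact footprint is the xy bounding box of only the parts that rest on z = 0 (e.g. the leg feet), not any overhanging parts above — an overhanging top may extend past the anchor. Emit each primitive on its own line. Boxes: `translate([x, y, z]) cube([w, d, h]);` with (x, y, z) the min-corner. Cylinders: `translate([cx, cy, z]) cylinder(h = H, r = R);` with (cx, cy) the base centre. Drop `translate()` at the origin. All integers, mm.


translate([795, 865, 0]) cylinder(h = 51, r = 392);


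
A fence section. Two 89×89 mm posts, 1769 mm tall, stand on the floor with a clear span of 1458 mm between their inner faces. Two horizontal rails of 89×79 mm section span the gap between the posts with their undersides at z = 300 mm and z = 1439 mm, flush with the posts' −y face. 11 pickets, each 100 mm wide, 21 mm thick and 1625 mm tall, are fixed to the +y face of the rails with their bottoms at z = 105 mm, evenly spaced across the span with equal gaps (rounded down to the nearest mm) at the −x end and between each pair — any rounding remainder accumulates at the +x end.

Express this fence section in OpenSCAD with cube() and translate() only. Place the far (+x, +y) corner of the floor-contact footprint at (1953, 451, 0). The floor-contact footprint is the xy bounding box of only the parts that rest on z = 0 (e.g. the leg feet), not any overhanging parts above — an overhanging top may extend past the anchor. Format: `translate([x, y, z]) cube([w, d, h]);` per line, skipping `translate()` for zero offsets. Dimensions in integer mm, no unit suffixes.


translate([317, 362, 0]) cube([89, 89, 1769]);
translate([1864, 362, 0]) cube([89, 89, 1769]);
translate([406, 362, 300]) cube([1458, 89, 79]);
translate([406, 362, 1439]) cube([1458, 89, 79]);
translate([435, 451, 105]) cube([100, 21, 1625]);
translate([564, 451, 105]) cube([100, 21, 1625]);
translate([693, 451, 105]) cube([100, 21, 1625]);
translate([822, 451, 105]) cube([100, 21, 1625]);
translate([951, 451, 105]) cube([100, 21, 1625]);
translate([1080, 451, 105]) cube([100, 21, 1625]);
translate([1209, 451, 105]) cube([100, 21, 1625]);
translate([1338, 451, 105]) cube([100, 21, 1625]);
translate([1467, 451, 105]) cube([100, 21, 1625]);
translate([1596, 451, 105]) cube([100, 21, 1625]);
translate([1725, 451, 105]) cube([100, 21, 1625]);


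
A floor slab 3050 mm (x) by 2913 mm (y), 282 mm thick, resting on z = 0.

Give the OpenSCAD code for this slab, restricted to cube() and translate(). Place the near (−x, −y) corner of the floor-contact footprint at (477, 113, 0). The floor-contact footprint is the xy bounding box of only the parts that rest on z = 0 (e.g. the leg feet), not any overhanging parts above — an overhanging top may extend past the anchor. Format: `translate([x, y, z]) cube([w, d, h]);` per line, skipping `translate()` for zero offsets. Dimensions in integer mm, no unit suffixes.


translate([477, 113, 0]) cube([3050, 2913, 282]);


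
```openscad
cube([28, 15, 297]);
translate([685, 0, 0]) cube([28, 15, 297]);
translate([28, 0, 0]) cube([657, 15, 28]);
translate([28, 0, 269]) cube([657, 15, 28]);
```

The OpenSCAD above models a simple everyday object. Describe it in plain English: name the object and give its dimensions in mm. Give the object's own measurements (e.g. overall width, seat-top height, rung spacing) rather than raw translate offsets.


A rectangular picture frame lying in the x–z plane (depth along y). The opening is 657 mm wide (x) by 241 mm tall (z), surrounded by a border 28 mm wide on all four sides. The frame is 15 mm deep and is made of two full-height vertical stiles with two horizontal rails fitted between them.


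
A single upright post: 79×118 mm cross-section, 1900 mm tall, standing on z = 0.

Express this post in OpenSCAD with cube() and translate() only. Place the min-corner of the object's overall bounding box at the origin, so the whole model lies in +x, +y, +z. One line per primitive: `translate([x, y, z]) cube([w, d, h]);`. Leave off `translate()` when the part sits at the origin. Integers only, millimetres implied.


cube([79, 118, 1900]);


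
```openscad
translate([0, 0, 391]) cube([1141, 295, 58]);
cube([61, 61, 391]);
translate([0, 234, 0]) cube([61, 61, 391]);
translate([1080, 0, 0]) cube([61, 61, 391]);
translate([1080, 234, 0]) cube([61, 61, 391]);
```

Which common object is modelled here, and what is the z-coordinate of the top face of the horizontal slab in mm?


A bench. The seat-top height is 449 mm.

A long slab on four corner posts — a bench. The slab sits at z = 391 with thickness 58, so the top is 391 + 58 = 449 mm.


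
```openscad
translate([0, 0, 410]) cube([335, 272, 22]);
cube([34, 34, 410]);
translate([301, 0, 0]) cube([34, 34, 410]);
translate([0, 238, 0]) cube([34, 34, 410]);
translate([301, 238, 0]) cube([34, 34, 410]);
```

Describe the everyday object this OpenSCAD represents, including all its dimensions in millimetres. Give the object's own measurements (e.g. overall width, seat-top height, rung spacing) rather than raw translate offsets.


A four-legged stool. The seat is a 335×272×22 mm slab whose top surface is at z = 432 mm; four square legs, each 34×34 mm in cross-section, run from the floor (z = 0) to the underside of the seat, each flush with a corner of the seat.


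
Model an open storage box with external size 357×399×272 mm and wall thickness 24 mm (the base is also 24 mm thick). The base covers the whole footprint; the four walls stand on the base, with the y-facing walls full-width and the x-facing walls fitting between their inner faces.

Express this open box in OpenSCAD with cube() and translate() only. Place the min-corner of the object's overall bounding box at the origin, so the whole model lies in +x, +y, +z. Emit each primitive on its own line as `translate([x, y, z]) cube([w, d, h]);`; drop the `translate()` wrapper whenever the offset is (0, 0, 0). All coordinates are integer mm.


cube([357, 399, 24]);
translate([0, 0, 24]) cube([357, 24, 248]);
translate([0, 375, 24]) cube([357, 24, 248]);
translate([0, 24, 24]) cube([24, 351, 248]);
translate([333, 24, 24]) cube([24, 351, 248]);


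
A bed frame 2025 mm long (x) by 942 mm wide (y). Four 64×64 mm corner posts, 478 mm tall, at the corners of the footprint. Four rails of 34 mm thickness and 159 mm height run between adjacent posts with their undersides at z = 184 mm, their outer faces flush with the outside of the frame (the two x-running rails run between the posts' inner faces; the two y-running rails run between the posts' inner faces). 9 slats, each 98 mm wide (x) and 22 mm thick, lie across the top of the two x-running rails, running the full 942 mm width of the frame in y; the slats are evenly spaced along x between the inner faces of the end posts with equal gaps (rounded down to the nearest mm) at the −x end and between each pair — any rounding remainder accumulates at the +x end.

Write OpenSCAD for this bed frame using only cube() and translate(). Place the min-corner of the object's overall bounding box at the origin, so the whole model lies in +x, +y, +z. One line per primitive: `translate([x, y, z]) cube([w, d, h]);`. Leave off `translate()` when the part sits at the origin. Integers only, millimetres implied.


// slat z = rail_z + rail_h = 184 + 159 = 343
// slat gap = ⌊(1897 − 9·98) / 10⌋ = 101
cube([64, 64, 478]);
translate([0, 878, 0]) cube([64, 64, 478]);
translate([1961, 0, 0]) cube([64, 64, 478]);
translate([1961, 878, 0]) cube([64, 64, 478]);
translate([64, 0, 184]) cube([1897, 34, 159]);
translate([64, 908, 184]) cube([1897, 34, 159]);
translate([0, 64, 184]) cube([34, 814, 159]);
translate([1991, 64, 184]) cube([34, 814, 159]);
translate([165, 0, 343]) cube([98, 942, 22]);
translate([364, 0, 343]) cube([98, 942, 22]);
translate([563, 0, 343]) cube([98, 942, 22]);
translate([762, 0, 343]) cube([98, 942, 22]);
translate([961, 0, 343]) cube([98, 942, 22]);
translate([1160, 0, 343]) cube([98, 942, 22]);
translate([1359, 0, 343]) cube([98, 942, 22]);
translate([1558, 0, 343]) cube([98, 942, 22]);
translate([1757, 0, 343]) cube([98, 942, 22]);


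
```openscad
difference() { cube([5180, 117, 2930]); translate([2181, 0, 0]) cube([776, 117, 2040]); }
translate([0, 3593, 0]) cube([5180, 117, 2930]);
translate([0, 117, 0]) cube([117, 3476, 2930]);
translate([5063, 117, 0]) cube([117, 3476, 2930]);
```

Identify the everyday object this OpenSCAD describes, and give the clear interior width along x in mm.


A single room. The interior width is 4946 mm.

Four walls enclosing a rectangle with a door in the front wall — a room. Outside width 5180 minus two 117 mm walls gives 4946 mm.


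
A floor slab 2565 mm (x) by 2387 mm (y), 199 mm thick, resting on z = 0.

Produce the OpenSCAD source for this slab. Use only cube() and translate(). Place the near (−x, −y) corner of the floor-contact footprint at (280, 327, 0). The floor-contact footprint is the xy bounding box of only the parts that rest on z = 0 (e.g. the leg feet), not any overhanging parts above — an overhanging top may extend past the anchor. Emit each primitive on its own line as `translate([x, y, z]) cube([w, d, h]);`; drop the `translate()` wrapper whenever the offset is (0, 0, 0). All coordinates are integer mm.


translate([280, 327, 0]) cube([2565, 2387, 199]);


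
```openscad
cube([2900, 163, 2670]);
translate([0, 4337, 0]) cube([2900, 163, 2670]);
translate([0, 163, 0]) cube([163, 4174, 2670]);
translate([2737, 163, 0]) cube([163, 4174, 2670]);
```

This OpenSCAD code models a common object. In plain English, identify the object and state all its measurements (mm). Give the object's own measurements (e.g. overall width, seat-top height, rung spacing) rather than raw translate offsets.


The wall frame of a small rectangular building: four walls, each 2670 mm tall and 163 mm thick, enclosing a footprint 2900 mm (x) by 4500 mm (y) outside-to-outside, with no floor or roof. The front and back walls (the −y and +y sides) span the full width; the two side walls fit between them.


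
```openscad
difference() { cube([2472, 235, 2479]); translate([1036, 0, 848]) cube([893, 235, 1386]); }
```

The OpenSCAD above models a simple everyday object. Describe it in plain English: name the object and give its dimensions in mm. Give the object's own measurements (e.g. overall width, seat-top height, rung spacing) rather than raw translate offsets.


A wall 2472 mm long (x), 235 mm thick (y), 2479 mm tall, with a rectangular window opening cut through it. The opening is 893 mm wide and 1386 mm tall; its sill is at z = 848 mm and its near (−x) edge is 1036 mm from the wall's −x end. The opening passes through the full wall thickness.


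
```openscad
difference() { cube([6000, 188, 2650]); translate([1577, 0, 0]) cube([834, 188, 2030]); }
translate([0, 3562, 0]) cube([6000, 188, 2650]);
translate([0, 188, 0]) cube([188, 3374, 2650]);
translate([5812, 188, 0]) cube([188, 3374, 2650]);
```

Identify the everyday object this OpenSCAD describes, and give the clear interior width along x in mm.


A single room. The interior width is 5624 mm.

Four walls enclosing a rectangle with a door in the front wall — a room. Outside width 6000 minus two 188 mm walls gives 5624 mm.


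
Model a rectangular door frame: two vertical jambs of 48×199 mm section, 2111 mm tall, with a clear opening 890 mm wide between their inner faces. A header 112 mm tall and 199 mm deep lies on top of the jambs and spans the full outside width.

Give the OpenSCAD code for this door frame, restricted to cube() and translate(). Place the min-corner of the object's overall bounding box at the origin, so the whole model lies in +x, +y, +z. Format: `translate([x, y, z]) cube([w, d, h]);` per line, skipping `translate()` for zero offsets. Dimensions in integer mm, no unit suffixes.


cube([48, 199, 2111]);
translate([938, 0, 0]) cube([48, 199, 2111]);
translate([0, 0, 2111]) cube([986, 199, 112]);


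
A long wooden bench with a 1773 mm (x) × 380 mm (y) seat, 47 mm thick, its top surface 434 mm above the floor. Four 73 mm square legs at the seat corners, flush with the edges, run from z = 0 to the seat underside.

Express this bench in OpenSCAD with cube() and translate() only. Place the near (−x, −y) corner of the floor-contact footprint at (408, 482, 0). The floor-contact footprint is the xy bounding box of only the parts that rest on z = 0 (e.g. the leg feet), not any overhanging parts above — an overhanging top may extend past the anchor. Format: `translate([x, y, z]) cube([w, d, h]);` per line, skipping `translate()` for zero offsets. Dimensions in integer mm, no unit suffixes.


translate([408, 482, 387]) cube([1773, 380, 47]);
translate([408, 482, 0]) cube([73, 73, 387]);
translate([408, 789, 0]) cube([73, 73, 387]);
translate([2108, 482, 0]) cube([73, 73, 387]);
translate([2108, 789, 0]) cube([73, 73, 387]);


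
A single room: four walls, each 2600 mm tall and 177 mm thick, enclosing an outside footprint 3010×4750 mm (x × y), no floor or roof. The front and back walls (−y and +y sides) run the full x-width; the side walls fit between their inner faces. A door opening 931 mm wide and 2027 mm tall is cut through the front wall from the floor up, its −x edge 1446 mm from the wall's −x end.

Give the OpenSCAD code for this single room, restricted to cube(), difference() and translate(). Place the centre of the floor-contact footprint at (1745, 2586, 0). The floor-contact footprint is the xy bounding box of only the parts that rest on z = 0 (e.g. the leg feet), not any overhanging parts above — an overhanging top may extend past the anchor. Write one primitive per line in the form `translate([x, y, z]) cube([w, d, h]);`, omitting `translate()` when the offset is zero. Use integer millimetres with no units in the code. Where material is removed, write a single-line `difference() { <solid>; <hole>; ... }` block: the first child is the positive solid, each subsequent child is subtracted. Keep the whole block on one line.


difference() { translate([240, 211, 0]) cube([3010, 177, 2600]); translate([1686, 211, 0]) cube([931, 177, 2027]); }
translate([240, 4784, 0]) cube([3010, 177, 2600]);
translate([240, 388, 0]) cube([177, 4396, 2600]);
translate([3073, 388, 0]) cube([177, 4396, 2600]);


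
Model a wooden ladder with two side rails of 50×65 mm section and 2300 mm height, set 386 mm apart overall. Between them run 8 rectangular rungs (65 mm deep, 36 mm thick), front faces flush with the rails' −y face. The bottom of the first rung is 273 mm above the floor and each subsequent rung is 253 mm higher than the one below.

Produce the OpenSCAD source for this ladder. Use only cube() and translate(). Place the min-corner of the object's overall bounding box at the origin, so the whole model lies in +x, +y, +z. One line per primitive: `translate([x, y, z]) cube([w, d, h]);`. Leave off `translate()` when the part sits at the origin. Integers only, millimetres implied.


// rung span = 386 - 2*50 = 286
// rung[k] z = 273 + k*253
cube([50, 65, 2300]);
translate([336, 0, 0]) cube([50, 65, 2300]);
translate([50, 0, 273]) cube([286, 65, 36]);
translate([50, 0, 526]) cube([286, 65, 36]);
translate([50, 0, 779]) cube([286, 65, 36]);
translate([50, 0, 1032]) cube([286, 65, 36]);
translate([50, 0, 1285]) cube([286, 65, 36]);
translate([50, 0, 1538]) cube([286, 65, 36]);
translate([50, 0, 1791]) cube([286, 65, 36]);
translate([50, 0, 2044]) cube([286, 65, 36]);


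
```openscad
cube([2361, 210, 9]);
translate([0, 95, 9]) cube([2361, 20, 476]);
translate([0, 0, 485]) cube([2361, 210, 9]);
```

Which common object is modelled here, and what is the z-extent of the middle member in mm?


An I-beam. The web height is 476 mm.

Two wide flanges with a thin centred web — an I-beam. Overall 494 mm minus two 9 mm flanges gives a web of 494 − 2·9 = 476 mm.


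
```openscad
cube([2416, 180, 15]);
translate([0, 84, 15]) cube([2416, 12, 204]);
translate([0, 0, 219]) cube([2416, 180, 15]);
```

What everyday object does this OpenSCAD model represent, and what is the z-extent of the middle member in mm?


An I-beam. The web height is 204 mm.

Two wide flanges with a thin centred web — an I-beam. Overall 234 mm minus two 15 mm flanges gives a web of 234 − 2·15 = 204 mm.


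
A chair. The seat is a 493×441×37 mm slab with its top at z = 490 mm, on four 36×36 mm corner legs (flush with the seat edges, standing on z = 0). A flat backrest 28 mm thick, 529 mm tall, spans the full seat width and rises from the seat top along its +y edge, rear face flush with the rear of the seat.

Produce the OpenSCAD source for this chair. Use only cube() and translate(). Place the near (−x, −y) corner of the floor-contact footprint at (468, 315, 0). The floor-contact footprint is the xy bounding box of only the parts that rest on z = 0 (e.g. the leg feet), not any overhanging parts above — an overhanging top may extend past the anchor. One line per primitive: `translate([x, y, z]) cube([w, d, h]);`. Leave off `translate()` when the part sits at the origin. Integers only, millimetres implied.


translate([468, 315, 453]) cube([493, 441, 37]);
translate([468, 315, 0]) cube([36, 36, 453]);
translate([925, 315, 0]) cube([36, 36, 453]);
translate([468, 720, 0]) cube([36, 36, 453]);
translate([925, 720, 0]) cube([36, 36, 453]);
translate([468, 728, 490]) cube([493, 28, 529]);


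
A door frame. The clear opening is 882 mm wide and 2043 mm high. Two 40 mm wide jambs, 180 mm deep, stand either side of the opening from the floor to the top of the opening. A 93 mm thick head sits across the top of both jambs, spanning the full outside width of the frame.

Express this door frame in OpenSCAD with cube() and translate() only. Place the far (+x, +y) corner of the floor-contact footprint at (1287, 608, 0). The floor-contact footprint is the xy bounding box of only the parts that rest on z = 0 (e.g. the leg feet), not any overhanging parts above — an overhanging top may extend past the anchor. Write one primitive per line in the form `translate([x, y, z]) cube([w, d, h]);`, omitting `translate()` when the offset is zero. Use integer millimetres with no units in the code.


translate([325, 428, 0]) cube([40, 180, 2043]);
translate([1247, 428, 0]) cube([40, 180, 2043]);
translate([325, 428, 2043]) cube([962, 180, 93]);


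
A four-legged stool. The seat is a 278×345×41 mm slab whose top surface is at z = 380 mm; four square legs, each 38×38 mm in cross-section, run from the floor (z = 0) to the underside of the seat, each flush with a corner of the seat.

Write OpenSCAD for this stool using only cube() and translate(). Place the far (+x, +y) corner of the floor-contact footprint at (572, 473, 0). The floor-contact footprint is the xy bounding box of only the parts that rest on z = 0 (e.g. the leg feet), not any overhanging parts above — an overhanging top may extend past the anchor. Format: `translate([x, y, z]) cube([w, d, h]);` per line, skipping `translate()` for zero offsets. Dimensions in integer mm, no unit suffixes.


translate([294, 128, 339]) cube([278, 345, 41]);
translate([294, 128, 0]) cube([38, 38, 339]);
translate([534, 128, 0]) cube([38, 38, 339]);
translate([294, 435, 0]) cube([38, 38, 339]);
translate([534, 435, 0]) cube([38, 38, 339]);


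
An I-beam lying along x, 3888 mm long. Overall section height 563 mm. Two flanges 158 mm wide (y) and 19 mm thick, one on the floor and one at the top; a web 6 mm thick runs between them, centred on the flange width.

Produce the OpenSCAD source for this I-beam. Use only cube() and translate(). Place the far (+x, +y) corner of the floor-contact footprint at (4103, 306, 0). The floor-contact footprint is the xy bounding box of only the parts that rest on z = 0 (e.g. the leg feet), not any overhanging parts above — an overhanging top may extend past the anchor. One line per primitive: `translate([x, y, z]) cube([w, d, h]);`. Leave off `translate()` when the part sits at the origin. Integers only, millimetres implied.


translate([215, 148, 0]) cube([3888, 158, 19]);
translate([215, 224, 19]) cube([3888, 6, 525]);
translate([215, 148, 544]) cube([3888, 158, 19]);


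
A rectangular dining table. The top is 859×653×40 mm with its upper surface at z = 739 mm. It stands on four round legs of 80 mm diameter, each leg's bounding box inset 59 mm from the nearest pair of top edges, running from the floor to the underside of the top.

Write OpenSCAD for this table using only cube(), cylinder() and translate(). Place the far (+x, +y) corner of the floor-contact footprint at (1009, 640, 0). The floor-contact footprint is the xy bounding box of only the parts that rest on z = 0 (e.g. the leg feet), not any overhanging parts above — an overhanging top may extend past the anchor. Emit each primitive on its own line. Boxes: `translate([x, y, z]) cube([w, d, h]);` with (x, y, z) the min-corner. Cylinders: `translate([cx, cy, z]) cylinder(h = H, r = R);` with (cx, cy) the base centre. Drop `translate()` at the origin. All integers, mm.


translate([209, 46, 699]) cube([859, 653, 40]);
translate([308, 145, 0]) cylinder(h = 699, r = 40);
translate([969, 145, 0]) cylinder(h = 699, r = 40);
translate([308, 600, 0]) cylinder(h = 699, r = 40);
translate([969, 600, 0]) cylinder(h = 699, r = 40);


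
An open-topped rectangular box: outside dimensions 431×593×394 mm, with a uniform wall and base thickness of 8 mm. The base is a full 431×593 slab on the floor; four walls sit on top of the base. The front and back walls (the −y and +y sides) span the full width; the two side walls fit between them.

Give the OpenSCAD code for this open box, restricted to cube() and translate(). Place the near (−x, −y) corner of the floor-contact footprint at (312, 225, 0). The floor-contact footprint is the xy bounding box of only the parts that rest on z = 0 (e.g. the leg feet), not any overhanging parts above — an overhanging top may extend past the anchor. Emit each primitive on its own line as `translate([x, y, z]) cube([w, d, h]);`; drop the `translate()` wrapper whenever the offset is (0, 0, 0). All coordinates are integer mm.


translate([312, 225, 0]) cube([431, 593, 8]);
translate([312, 225, 8]) cube([431, 8, 386]);
translate([312, 810, 8]) cube([431, 8, 386]);
translate([312, 233, 8]) cube([8, 577, 386]);
translate([735, 233, 8]) cube([8, 577, 386]);


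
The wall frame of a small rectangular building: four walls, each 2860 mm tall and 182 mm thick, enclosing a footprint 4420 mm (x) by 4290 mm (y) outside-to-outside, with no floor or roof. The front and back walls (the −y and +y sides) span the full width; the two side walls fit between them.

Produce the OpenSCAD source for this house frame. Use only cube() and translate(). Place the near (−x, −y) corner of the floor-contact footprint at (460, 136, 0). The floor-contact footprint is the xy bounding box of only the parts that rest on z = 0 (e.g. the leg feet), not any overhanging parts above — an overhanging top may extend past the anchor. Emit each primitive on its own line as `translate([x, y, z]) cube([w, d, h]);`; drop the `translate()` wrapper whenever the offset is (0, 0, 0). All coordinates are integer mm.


translate([460, 136, 0]) cube([4420, 182, 2860]);
translate([460, 4244, 0]) cube([4420, 182, 2860]);
translate([460, 318, 0]) cube([182, 3926, 2860]);
translate([4698, 318, 0]) cube([182, 3926, 2860]);


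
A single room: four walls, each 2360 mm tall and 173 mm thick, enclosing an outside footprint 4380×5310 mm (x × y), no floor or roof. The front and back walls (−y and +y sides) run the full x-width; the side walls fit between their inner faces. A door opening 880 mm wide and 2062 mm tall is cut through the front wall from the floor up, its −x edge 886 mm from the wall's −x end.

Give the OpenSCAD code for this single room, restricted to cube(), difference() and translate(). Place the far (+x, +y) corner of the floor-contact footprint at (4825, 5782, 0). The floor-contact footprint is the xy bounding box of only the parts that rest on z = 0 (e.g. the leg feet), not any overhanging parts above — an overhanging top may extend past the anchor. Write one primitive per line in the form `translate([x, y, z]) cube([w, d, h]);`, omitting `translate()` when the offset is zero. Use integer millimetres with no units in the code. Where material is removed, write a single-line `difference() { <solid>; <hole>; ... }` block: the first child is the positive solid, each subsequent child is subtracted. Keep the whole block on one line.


difference() { translate([445, 472, 0]) cube([4380, 173, 2360]); translate([1331, 472, 0]) cube([880, 173, 2062]); }
translate([445, 5609, 0]) cube([4380, 173, 2360]);
translate([445, 645, 0]) cube([173, 4964, 2360]);
translate([4652, 645, 0]) cube([173, 4964, 2360]);


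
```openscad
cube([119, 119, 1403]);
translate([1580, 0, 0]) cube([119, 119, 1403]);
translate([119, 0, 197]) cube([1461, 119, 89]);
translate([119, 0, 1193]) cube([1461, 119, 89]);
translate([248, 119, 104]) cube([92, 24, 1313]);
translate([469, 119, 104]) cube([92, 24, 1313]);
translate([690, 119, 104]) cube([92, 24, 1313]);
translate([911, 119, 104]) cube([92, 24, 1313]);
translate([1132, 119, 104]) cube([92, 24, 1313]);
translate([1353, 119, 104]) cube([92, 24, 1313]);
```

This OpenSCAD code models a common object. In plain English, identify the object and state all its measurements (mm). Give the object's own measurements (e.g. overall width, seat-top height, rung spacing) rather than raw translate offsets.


A fence section. Two 119×119 mm posts, 1403 mm tall, stand on the floor with a clear span of 1461 mm between their inner faces. Two horizontal rails of 119×89 mm section span the gap between the posts with their undersides at z = 197 mm and z = 1193 mm, flush with the posts' −y face. 6 pickets, each 92 mm wide, 24 mm thick and 1313 mm tall, are fixed to the +y face of the rails with their bottoms at z = 104 mm, spaced across the span with a 129 mm gap after the −x post and between neighbouring pickets, with 135 mm left before the +x post.


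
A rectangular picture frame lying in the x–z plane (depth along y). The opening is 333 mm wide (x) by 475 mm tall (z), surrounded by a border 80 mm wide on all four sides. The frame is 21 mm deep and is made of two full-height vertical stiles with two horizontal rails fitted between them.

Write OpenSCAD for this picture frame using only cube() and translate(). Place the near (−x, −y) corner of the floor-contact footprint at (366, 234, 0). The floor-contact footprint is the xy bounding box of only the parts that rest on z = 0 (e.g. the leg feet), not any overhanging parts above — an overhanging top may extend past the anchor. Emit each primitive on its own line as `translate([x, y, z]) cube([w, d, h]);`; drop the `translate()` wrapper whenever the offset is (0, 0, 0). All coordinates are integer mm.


translate([366, 234, 0]) cube([80, 21, 635]);
translate([779, 234, 0]) cube([80, 21, 635]);
translate([446, 234, 0]) cube([333, 21, 80]);
translate([446, 234, 555]) cube([333, 21, 80]);


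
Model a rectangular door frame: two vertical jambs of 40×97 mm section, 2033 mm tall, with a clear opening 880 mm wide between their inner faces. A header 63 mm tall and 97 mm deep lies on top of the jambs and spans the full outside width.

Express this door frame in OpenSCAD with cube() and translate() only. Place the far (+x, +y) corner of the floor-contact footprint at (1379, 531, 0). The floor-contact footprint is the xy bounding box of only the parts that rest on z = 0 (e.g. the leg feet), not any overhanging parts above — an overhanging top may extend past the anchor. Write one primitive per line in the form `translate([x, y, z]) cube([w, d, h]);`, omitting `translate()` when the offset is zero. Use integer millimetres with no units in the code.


translate([419, 434, 0]) cube([40, 97, 2033]);
translate([1339, 434, 0]) cube([40, 97, 2033]);
translate([419, 434, 2033]) cube([960, 97, 63]);


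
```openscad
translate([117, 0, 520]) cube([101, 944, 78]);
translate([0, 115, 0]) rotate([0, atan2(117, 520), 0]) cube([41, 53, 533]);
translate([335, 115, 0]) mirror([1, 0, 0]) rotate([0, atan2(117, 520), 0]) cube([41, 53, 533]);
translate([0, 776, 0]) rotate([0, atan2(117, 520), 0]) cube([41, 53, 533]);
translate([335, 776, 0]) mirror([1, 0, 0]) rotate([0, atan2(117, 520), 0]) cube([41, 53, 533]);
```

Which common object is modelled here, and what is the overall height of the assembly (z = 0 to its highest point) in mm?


A sawhorse. The overall height is 598 mm.

A beam across two mirrored pairs of raked legs — a sawhorse. The beam's underside is at z = 520 (matching the legs' vertical rise in atan2(117, 520)) and the beam is 78 mm tall, so its top is at 520 + 78 = 598 mm. The raked legs top out at the beam's underside, so that is the highest point.


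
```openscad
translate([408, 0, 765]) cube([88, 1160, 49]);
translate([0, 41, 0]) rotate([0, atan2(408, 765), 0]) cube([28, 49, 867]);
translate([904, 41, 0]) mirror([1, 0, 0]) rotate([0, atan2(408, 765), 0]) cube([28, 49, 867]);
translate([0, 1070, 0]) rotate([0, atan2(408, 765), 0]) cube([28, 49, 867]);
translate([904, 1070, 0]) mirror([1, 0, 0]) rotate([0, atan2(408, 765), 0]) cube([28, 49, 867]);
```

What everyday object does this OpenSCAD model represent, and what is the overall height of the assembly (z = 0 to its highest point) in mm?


A sawhorse. The overall height is 814 mm.

A beam across two mirrored pairs of raked legs — a sawhorse. The beam's underside is at z = 765 (matching the legs' vertical rise in atan2(408, 765)) and the beam is 49 mm tall, so its top is at 765 + 49 = 814 mm. The raked legs top out at the beam's underside, so that is the highest point.


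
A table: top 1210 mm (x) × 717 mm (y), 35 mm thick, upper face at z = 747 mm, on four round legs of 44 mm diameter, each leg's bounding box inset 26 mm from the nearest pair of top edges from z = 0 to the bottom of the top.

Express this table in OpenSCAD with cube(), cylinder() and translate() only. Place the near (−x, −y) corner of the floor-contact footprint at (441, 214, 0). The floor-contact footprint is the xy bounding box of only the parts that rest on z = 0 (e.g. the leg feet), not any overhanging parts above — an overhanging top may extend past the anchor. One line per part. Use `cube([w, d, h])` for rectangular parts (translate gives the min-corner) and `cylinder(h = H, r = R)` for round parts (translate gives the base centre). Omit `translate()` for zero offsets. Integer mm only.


// leg_h = 747 - 35 = 712
translate([415, 188, 712]) cube([1210, 717, 35]);
translate([463, 236, 0]) cylinder(h = 712, r = 22);
translate([1577, 236, 0]) cylinder(h = 712, r = 22);
translate([463, 857, 0]) cylinder(h = 712, r = 22);
translate([1577, 857, 0]) cylinder(h = 712, r = 22);
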